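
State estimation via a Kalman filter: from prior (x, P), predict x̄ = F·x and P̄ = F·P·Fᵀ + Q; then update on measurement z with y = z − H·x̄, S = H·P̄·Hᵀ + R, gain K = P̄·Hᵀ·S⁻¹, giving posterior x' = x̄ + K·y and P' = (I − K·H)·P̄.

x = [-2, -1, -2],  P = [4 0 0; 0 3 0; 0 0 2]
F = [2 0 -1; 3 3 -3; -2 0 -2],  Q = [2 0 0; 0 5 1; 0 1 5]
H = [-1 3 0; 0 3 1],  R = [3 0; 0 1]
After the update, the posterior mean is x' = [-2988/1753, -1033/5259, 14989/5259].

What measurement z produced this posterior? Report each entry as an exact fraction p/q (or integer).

z = [2, 2]

x̄ = F·x = [-2, -3, 8]
P̄ = F·P·Fᵀ + Q = [20 30 -12; 30 86 -11; -12 -11 29]
S = H·P̄·Hᵀ + R = [617 663; 663 738]
K = P̄·Hᵀ·S⁻¹ = [-6/1753 572/5259; 1501/5259 1235/15777; -4282/5259 11455/15777]
x' − x̄ = [518/1753, 14744/5259, -27083/5259] = K·y
y = (KᵀK)⁻¹·Kᵀ·(x' − x̄) = [9, 3]
z = y + H·x̄ = [9, 3] + [-7, -1] = [2, 2]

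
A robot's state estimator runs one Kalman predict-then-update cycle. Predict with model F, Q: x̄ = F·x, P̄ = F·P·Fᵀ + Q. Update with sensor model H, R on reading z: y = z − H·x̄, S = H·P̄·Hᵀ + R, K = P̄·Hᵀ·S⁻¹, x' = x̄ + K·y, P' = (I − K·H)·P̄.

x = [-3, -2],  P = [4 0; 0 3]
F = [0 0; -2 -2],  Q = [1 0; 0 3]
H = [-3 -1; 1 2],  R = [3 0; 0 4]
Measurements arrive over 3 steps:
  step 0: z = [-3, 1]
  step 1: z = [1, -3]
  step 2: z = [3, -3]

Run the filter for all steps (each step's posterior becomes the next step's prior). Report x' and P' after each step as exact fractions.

step 0: x' = [317/661, 534/661], P' = [254/661 -279/661; -279/661 1581/1322]
step 1: x' = [91/487, -826/487], P' = [17699/48700 -35361/97400; -35361/97400 200379/194800]
step 2: x' = [-8974965/13792771, -9052860/13792771], P' = [4997696/13792771 -4964958/13792771; -4964958/13792771 14067381/13792771]

step 0: x̄ = F·x = [0, 10]
step 0: P̄ = F·P·Fᵀ + Q = [1 0; 0 31]
step 0: y = z − H·x̄ = [7, -19]
step 0: S = H·P̄·Hᵀ + R = [43 -65; -65 129]
step 0: K = P̄·Hᵀ·S⁻¹ = [-161/661 -76/661; 31/1322 651/1322]
step 0: x' = x̄ + K·y = [317/661, 534/661]
step 0: P' = (I − K·H)·P̄ = [254/661 -279/661; -279/661 1581/1322]
step 1: x̄ = F·x = [0, -1702/661]
step 1: P̄ = F·P·Fᵀ + Q = [1 0; 0 3929/661]
step 1: y = z − H·x̄ = [-1041/661, 1421/661]
step 1: S = H·P̄·Hᵀ + R = [11861/661 -9841/661; -9841/661 19021/661]
step 1: K = P̄·Hᵀ·S⁻¹ = [-23611/97400 -8831/97400; 3929/194800 82509/194800]
step 1: x' = x̄ + K·y = [91/487, -826/487]
step 1: P' = (I − K·H)·P̄ = [17699/48700 -35361/97400; -35361/97400 200379/194800]
step 2: x̄ = F·x = [0, 1470/487]
step 2: P̄ = F·P·Fᵀ + Q = [1 0; 0 275831/48700]
step 2: y = z − H·x̄ = [2931/487, -4401/487]
step 2: S = H·P̄·Hᵀ + R = [860231/48700 -348881/24350; -348881/24350 336706/12175]
step 2: K = P̄·Hᵀ·S⁻¹ = [-3342710/13792771 -1233055/13792771; 275831/13792771 5792451/13792771]
step 2: x' = x̄ + K·y = [-8974965/13792771, -9052860/13792771]
step 2: P' = (I − K·H)·P̄ = [4997696/13792771 -4964958/13792771; -4964958/13792771 14067381/13792771]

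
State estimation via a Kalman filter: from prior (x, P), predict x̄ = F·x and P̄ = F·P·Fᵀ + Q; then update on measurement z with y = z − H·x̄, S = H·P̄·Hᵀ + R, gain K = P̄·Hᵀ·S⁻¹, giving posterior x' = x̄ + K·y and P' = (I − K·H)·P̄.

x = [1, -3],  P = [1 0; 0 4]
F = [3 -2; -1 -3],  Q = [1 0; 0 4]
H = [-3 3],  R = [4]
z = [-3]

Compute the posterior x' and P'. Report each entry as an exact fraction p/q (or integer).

x̄ = F·x = [9, 8]
P̄ = F·P·Fᵀ + Q = [26 21; 21 41]
y = z − H·x̄ = [0]
S = H·P̄·Hᵀ + R = [229]
K = P̄·Hᵀ·S⁻¹ = [-15/229; 60/229]
x' = x̄ + K·y = [9, 8]
P' = (I − K·H)·P̄ = [5729/229 5709/229; 5709/229 5789/229]

x' = [9, 8]
P' = [5729/229 5709/229; 5709/229 5789/229]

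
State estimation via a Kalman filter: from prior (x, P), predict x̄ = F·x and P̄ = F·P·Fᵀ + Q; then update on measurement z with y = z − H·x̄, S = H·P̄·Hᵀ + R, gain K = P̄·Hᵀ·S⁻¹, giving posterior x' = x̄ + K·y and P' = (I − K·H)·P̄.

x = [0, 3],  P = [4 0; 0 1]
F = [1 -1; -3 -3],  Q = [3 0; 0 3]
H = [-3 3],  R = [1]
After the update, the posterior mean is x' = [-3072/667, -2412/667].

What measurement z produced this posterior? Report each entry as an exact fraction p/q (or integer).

x̄ = F·x = [-3, -9]
P̄ = F·P·Fᵀ + Q = [8 -9; -9 48]
S = H·P̄·Hᵀ + R = [667]
K = P̄·Hᵀ·S⁻¹ = [-51/667; 171/667]
x' − x̄ = [-1071/667, 3591/667] = K·y
y = (KᵀK)⁻¹·Kᵀ·(x' − x̄) = [21]
z = y + H·x̄ = [21] + [-18] = [3]

z = [3]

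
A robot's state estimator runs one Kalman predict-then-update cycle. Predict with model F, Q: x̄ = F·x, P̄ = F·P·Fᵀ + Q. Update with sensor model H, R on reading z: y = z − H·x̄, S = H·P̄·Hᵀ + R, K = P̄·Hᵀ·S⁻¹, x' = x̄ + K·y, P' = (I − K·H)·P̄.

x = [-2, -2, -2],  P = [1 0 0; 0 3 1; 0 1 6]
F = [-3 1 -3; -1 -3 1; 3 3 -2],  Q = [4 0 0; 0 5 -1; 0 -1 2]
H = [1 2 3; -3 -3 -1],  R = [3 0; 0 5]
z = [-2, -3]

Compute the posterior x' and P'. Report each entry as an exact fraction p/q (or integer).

x̄ = F·x = [10, 6, -8]
P̄ = F·P·Fᵀ + Q = [64 -14 25; -14 33 -34; 25 -34 50]
y = z − H·x̄ = [0, 37]
S = H·P̄·Hᵀ + R = [335 -290; -290 622]
K = P̄·Hᵀ·S⁻¹ = [538/3655 -311/1462; -3777/12427 -4441/24854; 29942/62135 4665/24854]
x' = x̄ + K·y = [3113/1462, -15193/24854, -26227/24854]
P' = (I − K·H)·P̄ = [4487/430 -16861/1462 31853/7310; -16861/1462 340339/24854 -138901/24854; 31853/7310 -138901/24854 342387/124270]

x' = [3113/1462, -15193/24854, -26227/24854]
P' = [4487/430 -16861/1462 31853/7310; -16861/1462 340339/24854 -138901/24854; 31853/7310 -138901/24854 342387/124270]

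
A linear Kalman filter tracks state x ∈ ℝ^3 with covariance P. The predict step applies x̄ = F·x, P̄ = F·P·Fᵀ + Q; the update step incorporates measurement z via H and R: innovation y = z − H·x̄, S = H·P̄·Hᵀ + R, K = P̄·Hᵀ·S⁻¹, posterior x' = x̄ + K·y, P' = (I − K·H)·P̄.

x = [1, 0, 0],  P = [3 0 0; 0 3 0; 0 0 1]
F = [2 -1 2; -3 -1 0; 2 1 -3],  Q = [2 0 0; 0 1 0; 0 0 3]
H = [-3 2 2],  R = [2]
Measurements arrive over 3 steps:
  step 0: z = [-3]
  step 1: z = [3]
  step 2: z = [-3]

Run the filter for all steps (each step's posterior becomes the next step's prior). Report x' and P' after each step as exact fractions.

step 0: x' = [121/133, -872/399, 271/133], P' = [270/133 -110/133 486/133; -110/133 8144/399 -2858/133; 486/133 -2858/133 3588/133]
step 1: x' = [-41453/433770, -304649/216885, 597514/216885], P' = [247373/216885 330578/216885 -2468/216885; 330578/216885 6915103/216885 -6423758/216885; -2468/216885 -6423758/216885 6468563/216885]
step 2: x' = [150584624/4390553121, -3620859467/8781106242, -4571325956/4390553121], P' = [4974284422/4390553121 5721634162/4390553121 863339678/4390553121; 5721634162/4390553121 112831779298/4390553121 -104524965382/4390553121; 863339678/4390553121 -104524965382/4390553121 106975558942/4390553121]

step 0: x̄ = F·x = [2, -3, 2]
step 0: P̄ = F·P·Fᵀ + Q = [21 -15 3; -15 31 -21; 3 -21 27]
step 0: y = z − H·x̄ = [5]
step 0: S = H·P̄·Hᵀ + R = [399]
step 0: K = P̄·Hᵀ·S⁻¹ = [-29/133; 65/399; 1/133]
step 0: x' = x̄ + K·y = [121/133, -872/399, 271/133]
step 0: P' = (I − K·H)·P̄ = [270/133 -110/133 486/133; -110/133 8144/399 -2858/133; 486/133 -2858/133 3588/133]
step 1: x̄ = F·x = [3224/399, -31/57, -2585/399]
step 1: P̄ = F·P·Fᵀ + Q = [102518/399 1622/57 -115274/399; 1622/57 1979/57 -3422/57; -115274/399 -3422/57 142085/399]
step 1: y = z − H·x̄ = [289/7]
step 1: S = H·P̄·Hᵀ + R = [45660/7]
step 1: K = P̄·Hᵀ·S⁻¹ = [-1507/7610; -238/11415; 851/3805]
step 1: x' = x̄ + K·y = [-41453/433770, -304649/216885, 597514/216885]
step 1: P' = (I − K·H)·P̄ = [247373/216885 330578/216885 -2468/216885; 330578/216885 6915103/216885 -6423758/216885; -2468/216885 -6423758/216885 6468563/216885]
step 2: x̄ = F·x = [1458224/216885, 733657/433770, -2138644/216885]
step 2: P̄ = F·P·Fᵀ + Q = [58565593/216885 18623767/216885 -76850843/216885; 18623767/216885 11341813/216885 -29345717/216885; -76850843/216885 -29345717/216885 106666793/216885]
step 2: y = z − H·x̄ = [7267648/216885]
step 2: S = H·P̄·Hᵀ + R = [1463517707/216885]
step 2: K = P̄·Hᵀ·S⁻¹ = [-292150931/1463517707; -91879109/1463517707; 385194681/1463517707]
step 2: x' = x̄ + K·y = [150584624/4390553121, -3620859467/8781106242, -4571325956/4390553121]
step 2: P' = (I − K·H)·P̄ = [4974284422/4390553121 5721634162/4390553121 863339678/4390553121; 5721634162/4390553121 112831779298/4390553121 -104524965382/4390553121; 863339678/4390553121 -104524965382/4390553121 106975558942/4390553121]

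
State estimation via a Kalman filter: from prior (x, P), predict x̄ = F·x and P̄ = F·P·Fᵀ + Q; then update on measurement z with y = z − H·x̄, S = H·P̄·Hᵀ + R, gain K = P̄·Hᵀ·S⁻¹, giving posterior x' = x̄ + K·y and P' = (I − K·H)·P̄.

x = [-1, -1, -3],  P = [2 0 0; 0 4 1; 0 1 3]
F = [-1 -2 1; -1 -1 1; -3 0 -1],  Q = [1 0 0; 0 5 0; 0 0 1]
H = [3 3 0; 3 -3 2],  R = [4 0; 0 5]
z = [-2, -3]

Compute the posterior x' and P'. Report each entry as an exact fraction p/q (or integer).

x' = [-738/557, 346/557, 1881/1114]
P' = [49870/38433 -41398/38433 -128947/38433; -41398/38433 49834/38433 129073/38433; -128947/38433 129073/38433 820115/76866]

x̄ = F·x = [0, -1, 6]
P̄ = F·P·Fᵀ + Q = [18 10 5; 10 12 4; 5 4 22]
y = z − H·x̄ = [1, -18]
S = H·P̄·Hᵀ + R = [454 108; 108 195]
K = P̄·Hᵀ·S⁻¹ = [2118/12811 3182/38433; 2109/12811 -3110/38433; 63/25622 9211/38433]
x' = x̄ + K·y = [-738/557, 346/557, 1881/1114]
P' = (I − K·H)·P̄ = [49870/38433 -41398/38433 -128947/38433; -41398/38433 49834/38433 129073/38433; -128947/38433 129073/38433 820115/76866]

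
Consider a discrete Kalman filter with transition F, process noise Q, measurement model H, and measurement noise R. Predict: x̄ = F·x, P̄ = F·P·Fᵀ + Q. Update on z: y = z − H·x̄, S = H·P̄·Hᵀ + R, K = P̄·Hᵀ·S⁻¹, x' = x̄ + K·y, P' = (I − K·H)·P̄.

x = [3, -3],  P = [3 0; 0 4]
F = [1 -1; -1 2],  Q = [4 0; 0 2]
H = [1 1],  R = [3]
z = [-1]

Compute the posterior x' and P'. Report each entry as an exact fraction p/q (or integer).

x̄ = F·x = [6, -9]
P̄ = F·P·Fᵀ + Q = [11 -11; -11 21]
y = z − H·x̄ = [2]
S = H·P̄·Hᵀ + R = [13]
K = P̄·Hᵀ·S⁻¹ = [0; 10/13]
x' = x̄ + K·y = [6, -97/13]
P' = (I − K·H)·P̄ = [11 -11; -11 173/13]

x' = [6, -97/13]
P' = [11 -11; -11 173/13]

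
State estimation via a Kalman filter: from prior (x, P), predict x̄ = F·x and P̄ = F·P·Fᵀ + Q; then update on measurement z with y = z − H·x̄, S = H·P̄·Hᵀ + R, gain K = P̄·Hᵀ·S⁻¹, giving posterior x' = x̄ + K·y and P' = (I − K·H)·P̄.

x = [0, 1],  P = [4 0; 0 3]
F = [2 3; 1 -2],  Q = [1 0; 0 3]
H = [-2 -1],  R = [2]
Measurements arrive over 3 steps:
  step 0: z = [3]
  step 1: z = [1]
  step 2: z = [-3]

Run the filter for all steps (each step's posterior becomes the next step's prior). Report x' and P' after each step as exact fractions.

step 0: x̄ = F·x = [3, -2]
step 0: P̄ = F·P·Fᵀ + Q = [44 -10; -10 19]
step 0: y = z − H·x̄ = [7]
step 0: S = H·P̄·Hᵀ + R = [157]
step 0: K = P̄·Hᵀ·S⁻¹ = [-78/157; 1/157]
step 0: x' = x̄ + K·y = [-75/157, -307/157]
step 0: P' = (I − K·H)·P̄ = [824/157 -1492/157; -1492/157 2982/157]
step 1: x̄ = F·x = [-1071/157, 539/157]
step 1: P̄ = F·P·Fᵀ + Q = [12387/157 -14752/157; -14752/157 19191/157]
step 1: y = z − H·x̄ = [-1446/157]
step 1: S = H·P̄·Hᵀ + R = [10045/157]
step 1: K = P̄·Hᵀ·S⁻¹ = [-10022/10045; 10313/10045]
step 1: x' = x̄ + K·y = [23781/10045, -60499/10045]
step 1: P' = (I − K·H)·P̄ = [152783/10045 -285522/10045; -285522/10045 550418/10045]
step 2: x̄ = F·x = [-26787/2009, 144779/10045]
step 2: P̄ = F·P·Fᵀ + Q = [429735/2009 -542284/2009; -542284/2009 3526678/10045]
step 2: y = z − H·x̄ = [-153226/10045]
step 2: S = H·P̄·Hᵀ + R = [1295788/10045]
step 2: K = P̄·Hᵀ·S⁻¹ = [-792965/647894; 948081/647894]
step 2: x' = x̄ + K·y = [1728580/323947, -2561932/323947]
step 2: P' = (I − K·H)·P̄ = [6696200/323947 -12599435/323947; -12599435/323947 24250789/323947]

step 0: x' = [-75/157, -307/157], P' = [824/157 -1492/157; -1492/157 2982/157]
step 1: x' = [23781/10045, -60499/10045], P' = [152783/10045 -285522/10045; -285522/10045 550418/10045]
step 2: x' = [1728580/323947, -2561932/323947], P' = [6696200/323947 -12599435/323947; -12599435/323947 24250789/323947]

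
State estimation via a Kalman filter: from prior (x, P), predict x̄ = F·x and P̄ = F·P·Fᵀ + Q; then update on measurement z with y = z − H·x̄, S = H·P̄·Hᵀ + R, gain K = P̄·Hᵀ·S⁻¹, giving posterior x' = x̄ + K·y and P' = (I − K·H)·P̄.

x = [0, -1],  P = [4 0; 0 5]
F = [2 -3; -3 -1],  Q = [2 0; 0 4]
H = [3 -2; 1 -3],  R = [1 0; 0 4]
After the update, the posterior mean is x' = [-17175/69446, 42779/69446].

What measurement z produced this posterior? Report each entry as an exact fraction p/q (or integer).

z = [-2, -2]

x̄ = F·x = [3, 1]
P̄ = F·P·Fᵀ + Q = [63 -9; -9 45]
S = H·P̄·Hᵀ + R = [856 558; 558 526]
K = P̄·Hᵀ·S⁻¹ = [29331/69446 -19233/69446; 9405/69446 -28989/69446]
x' − x̄ = [-225513/69446, -26667/69446] = K·y
y = (KᵀK)⁻¹·Kᵀ·(x' − x̄) = [-9, -2]
z = y + H·x̄ = [-9, -2] + [7, 0] = [-2, -2]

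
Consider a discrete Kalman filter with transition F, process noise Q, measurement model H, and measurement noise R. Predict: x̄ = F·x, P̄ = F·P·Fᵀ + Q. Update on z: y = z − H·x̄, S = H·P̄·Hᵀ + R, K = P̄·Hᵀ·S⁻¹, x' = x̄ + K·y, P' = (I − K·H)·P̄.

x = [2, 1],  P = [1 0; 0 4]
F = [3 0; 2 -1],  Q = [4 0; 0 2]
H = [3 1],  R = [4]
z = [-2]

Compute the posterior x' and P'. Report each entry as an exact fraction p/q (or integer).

x̄ = F·x = [6, 3]
P̄ = F·P·Fᵀ + Q = [13 6; 6 10]
y = z − H·x̄ = [-23]
S = H·P̄·Hᵀ + R = [167]
K = P̄·Hᵀ·S⁻¹ = [45/167; 28/167]
x' = x̄ + K·y = [-33/167, -143/167]
P' = (I − K·H)·P̄ = [146/167 -258/167; -258/167 886/167]

x' = [-33/167, -143/167]
P' = [146/167 -258/167; -258/167 886/167]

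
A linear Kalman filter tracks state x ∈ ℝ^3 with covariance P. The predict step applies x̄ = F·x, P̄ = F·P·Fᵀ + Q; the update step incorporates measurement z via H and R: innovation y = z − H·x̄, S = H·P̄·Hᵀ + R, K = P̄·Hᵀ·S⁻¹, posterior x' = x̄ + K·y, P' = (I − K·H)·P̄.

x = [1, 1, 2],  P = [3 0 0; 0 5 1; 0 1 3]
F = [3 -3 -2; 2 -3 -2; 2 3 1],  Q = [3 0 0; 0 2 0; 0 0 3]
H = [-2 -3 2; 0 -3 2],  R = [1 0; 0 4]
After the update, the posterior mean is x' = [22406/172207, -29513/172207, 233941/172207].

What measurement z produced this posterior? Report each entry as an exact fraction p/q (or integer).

z = [3, 3]

x̄ = F·x = [-4, -5, 7]
P̄ = F·P·Fᵀ + Q = [99 87 -42; 87 83 -48; -42 -48 69]
S = H·P̄·Hᵀ + R = [3376 2289; 2289 1603]
K = P̄·Hᵀ·S⁻¹ = [-11532/24601 78207/172207; -6036/24601 23271/172207; -8400/24601 114258/172207]
x' − x̄ = [711234/172207, 831522/172207, -971508/172207] = K·y
y = (KᵀK)⁻¹·Kᵀ·(x' − x̄) = [-34, -26]
z = y + H·x̄ = [-34, -26] + [37, 29] = [3, 3]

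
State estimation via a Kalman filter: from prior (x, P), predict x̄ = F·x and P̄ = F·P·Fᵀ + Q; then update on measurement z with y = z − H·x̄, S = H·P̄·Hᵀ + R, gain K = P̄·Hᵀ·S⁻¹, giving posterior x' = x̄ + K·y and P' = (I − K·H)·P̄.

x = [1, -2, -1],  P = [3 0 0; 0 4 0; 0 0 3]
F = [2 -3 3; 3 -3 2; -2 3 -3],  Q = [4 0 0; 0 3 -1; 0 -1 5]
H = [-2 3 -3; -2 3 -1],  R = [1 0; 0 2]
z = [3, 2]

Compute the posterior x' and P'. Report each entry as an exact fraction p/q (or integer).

x' = [17758/16593, 21518/16593, -6784/16593]
P' = [303547/33186 181403/33186 -26539/33186; 181403/33186 122953/33186 -101/33186; -26539/33186 -101/33186 22837/33186]

x̄ = F·x = [5, 7, -5]
P̄ = F·P·Fᵀ + Q = [79 72 -75; 72 78 -73; -75 -73 80]
y = z − H·x̄ = [-23, -14]
S = H·P̄·Hᵀ + R = [1289 670; 670 374]
K = P̄·Hᵀ·S⁻¹ = [8366/16593 -18173/33186; 3178/16593 3077/33186; -7868/16593 14969/33186]
x' = x̄ + K·y = [17758/16593, 21518/16593, -6784/16593]
P' = (I − K·H)·P̄ = [303547/33186 181403/33186 -26539/33186; 181403/33186 122953/33186 -101/33186; -26539/33186 -101/33186 22837/33186]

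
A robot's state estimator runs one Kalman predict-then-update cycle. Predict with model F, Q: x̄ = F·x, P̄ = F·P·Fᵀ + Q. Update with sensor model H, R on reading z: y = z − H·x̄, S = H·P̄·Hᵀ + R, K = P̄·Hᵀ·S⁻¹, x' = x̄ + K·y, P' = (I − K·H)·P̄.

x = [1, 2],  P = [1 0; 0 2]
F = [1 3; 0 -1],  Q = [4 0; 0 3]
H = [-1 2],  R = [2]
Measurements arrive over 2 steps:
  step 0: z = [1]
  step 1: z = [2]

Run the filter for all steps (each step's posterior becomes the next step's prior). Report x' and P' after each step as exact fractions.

step 0: x' = [21/23, 18/23], P' = [362/69 146/69; 146/69 89/69]
step 1: x' = [-1398/1763, 907/1763], P' = [34466/5289 14092/5289; 14092/5289 8051/5289]

step 0: x̄ = F·x = [7, -2]
step 0: P̄ = F·P·Fᵀ + Q = [23 -6; -6 5]
step 0: y = z − H·x̄ = [12]
step 0: S = H·P̄·Hᵀ + R = [69]
step 0: K = P̄·Hᵀ·S⁻¹ = [-35/69; 16/69]
step 0: x' = x̄ + K·y = [21/23, 18/23]
step 0: P' = (I − K·H)·P̄ = [362/69 146/69; 146/69 89/69]
step 1: x̄ = F·x = [75/23, -18/23]
step 1: P̄ = F·P·Fᵀ + Q = [2315/69 -413/69; -413/69 296/69]
step 1: y = z − H·x̄ = [157/23]
step 1: S = H·P̄·Hᵀ + R = [1763/23]
step 1: K = P̄·Hᵀ·S⁻¹ = [-1047/1763; 335/1763]
step 1: x' = x̄ + K·y = [-1398/1763, 907/1763]
step 1: P' = (I − K·H)·P̄ = [34466/5289 14092/5289; 14092/5289 8051/5289]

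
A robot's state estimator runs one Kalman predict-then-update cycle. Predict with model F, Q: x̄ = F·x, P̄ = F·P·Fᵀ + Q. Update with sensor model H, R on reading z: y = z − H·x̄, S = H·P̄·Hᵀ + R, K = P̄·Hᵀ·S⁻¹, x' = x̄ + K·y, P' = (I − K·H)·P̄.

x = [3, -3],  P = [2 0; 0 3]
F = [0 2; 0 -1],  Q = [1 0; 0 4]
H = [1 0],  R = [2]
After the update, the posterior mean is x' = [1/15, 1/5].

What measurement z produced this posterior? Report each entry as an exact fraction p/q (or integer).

z = [1]

x̄ = F·x = [-6, 3]
P̄ = F·P·Fᵀ + Q = [13 -6; -6 7]
S = H·P̄·Hᵀ + R = [15]
K = P̄·Hᵀ·S⁻¹ = [13/15; -2/5]
x' − x̄ = [91/15, -14/5] = K·y
y = (KᵀK)⁻¹·Kᵀ·(x' − x̄) = [7]
z = y + H·x̄ = [7] + [-6] = [1]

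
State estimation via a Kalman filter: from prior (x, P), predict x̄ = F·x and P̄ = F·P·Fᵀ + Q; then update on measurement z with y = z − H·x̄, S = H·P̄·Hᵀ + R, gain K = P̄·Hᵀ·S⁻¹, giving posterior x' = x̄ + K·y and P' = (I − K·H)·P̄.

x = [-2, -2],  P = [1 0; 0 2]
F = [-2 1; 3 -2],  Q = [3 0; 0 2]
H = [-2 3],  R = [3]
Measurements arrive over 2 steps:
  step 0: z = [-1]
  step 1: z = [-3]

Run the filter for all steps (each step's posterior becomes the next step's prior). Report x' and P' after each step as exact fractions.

step 0: x̄ = F·x = [2, -2]
step 0: P̄ = F·P·Fᵀ + Q = [9 -10; -10 19]
step 0: y = z − H·x̄ = [9]
step 0: S = H·P̄·Hᵀ + R = [330]
step 0: K = P̄·Hᵀ·S⁻¹ = [-8/55; 7/30]
step 0: x' = x̄ + K·y = [38/55, 1/10]
step 0: P' = (I − K·H)·P̄ = [111/55 6/5; 6/5 31/30]
step 1: x̄ = F·x = [-141/110, 103/55]
step 1: P̄ = F·P·Fᵀ + Q = [2411/330 -953/165; -953/165 1633/165]
step 1: y = z − H·x̄ = [-123/11]
step 1: S = H·P̄·Hᵀ + R = [6290/33]
step 1: K = P̄·Hᵀ·S⁻¹ = [-31/185; 1361/6290]
step 1: x' = x̄ + K·y = [219/370, -3439/6290]
step 1: P' = (I − K·H)·P̄ = [723/370 42/37; 42/37 6121/6290]

step 0: x' = [38/55, 1/10], P' = [111/55 6/5; 6/5 31/30]
step 1: x' = [219/370, -3439/6290], P' = [723/370 42/37; 42/37 6121/6290]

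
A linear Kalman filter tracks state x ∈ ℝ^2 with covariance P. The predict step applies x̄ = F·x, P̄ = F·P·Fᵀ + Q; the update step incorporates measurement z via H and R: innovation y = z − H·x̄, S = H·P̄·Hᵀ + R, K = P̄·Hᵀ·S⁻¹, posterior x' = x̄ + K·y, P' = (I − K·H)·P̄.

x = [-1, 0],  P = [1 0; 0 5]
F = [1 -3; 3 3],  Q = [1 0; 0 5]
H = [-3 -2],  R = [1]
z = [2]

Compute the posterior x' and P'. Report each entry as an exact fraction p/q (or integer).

x̄ = F·x = [-1, -3]
P̄ = F·P·Fᵀ + Q = [47 -42; -42 59]
y = z − H·x̄ = [-7]
S = H·P̄·Hᵀ + R = [156]
K = P̄·Hᵀ·S⁻¹ = [-19/52; 2/39]
x' = x̄ + K·y = [81/52, -131/39]
P' = (I − K·H)·P̄ = [1361/52 -508/13; -508/13 2285/39]

x' = [81/52, -131/39]
P' = [1361/52 -508/13; -508/13 2285/39]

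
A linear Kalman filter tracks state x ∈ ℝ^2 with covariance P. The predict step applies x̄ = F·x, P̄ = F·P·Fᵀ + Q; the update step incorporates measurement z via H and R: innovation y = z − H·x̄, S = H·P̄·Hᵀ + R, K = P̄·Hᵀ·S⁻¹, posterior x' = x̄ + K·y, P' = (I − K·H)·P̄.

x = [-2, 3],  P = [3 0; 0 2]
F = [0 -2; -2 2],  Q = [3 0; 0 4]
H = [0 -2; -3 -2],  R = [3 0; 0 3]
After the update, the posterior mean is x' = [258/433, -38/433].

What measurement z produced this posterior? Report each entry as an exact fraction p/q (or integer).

x̄ = F·x = [-6, 10]
P̄ = F·P·Fᵀ + Q = [11 -8; -8 24]
S = H·P̄·Hᵀ + R = [99 48; 48 102]
K = P̄·Hᵀ·S⁻¹ = [136/433 -817/2598; -208/433 -4/433]
x' − x̄ = [2856/433, -4368/433] = K·y
y = (KᵀK)⁻¹·Kᵀ·(x' − x̄) = [21, 0]
z = y + H·x̄ = [21, 0] + [-20, -2] = [1, -2]

z = [1, -2]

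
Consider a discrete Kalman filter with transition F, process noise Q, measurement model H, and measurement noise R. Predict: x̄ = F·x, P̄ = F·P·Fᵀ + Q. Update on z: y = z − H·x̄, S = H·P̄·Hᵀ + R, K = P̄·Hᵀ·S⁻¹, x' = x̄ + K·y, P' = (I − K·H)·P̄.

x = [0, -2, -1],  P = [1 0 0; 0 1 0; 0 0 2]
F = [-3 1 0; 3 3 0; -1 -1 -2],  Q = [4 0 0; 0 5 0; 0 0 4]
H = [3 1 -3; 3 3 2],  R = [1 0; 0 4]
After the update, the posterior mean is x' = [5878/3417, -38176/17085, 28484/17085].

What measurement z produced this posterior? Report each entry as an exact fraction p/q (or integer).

z = [-2, 2]

x̄ = F·x = [-2, -6, 4]
P̄ = F·P·Fᵀ + Q = [14 -6 2; -6 23 -6; 2 -6 14]
S = H·P̄·Hᵀ + R = [240 75; 75 237]
K = P̄·Hᵀ·S⁻¹ = [334/3417 298/3417; 842/17085 509/3417; -3718/17085 466/3417]
x' − x̄ = [12712/3417, 64334/17085, -39856/17085] = K·y
y = (KᵀK)⁻¹·Kᵀ·(x' − x̄) = [22, 18]
z = y + H·x̄ = [22, 18] + [-24, -16] = [-2, 2]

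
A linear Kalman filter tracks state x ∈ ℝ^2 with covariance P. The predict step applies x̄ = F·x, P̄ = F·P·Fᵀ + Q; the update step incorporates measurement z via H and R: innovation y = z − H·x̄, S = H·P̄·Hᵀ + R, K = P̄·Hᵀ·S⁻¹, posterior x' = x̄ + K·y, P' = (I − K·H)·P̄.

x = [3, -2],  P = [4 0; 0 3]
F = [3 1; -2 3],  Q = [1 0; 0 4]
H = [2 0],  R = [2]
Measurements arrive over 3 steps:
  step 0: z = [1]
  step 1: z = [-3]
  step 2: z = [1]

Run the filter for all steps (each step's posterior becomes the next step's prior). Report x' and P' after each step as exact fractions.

step 0: x̄ = F·x = [7, -12]
step 0: P̄ = F·P·Fᵀ + Q = [40 -15; -15 47]
step 0: y = z − H·x̄ = [-13]
step 0: S = H·P̄·Hᵀ + R = [162]
step 0: K = P̄·Hᵀ·S⁻¹ = [40/81; -5/27]
step 0: x' = x̄ + K·y = [47/81, -259/27]
step 0: P' = (I − K·H)·P̄ = [40/81 -5/27; -5/27 373/9]
step 1: x̄ = F·x = [-212/27, -2425/81]
step 1: P̄ = F·P·Fᵀ + Q = [412/9 3242/27; 3242/27 30877/81]
step 1: y = z − H·x̄ = [343/27]
step 1: S = H·P̄·Hᵀ + R = [1666/9]
step 1: K = P̄·Hᵀ·S⁻¹ = [412/833; 3242/2499]
step 1: x' = x̄ + K·y = [-80/51, -2059/153]
step 1: P' = (I − K·H)·P̄ = [412/833 3242/2499; 3242/2499 522157/7497]
step 2: x̄ = F·x = [-2779/153, -633/17]
step 2: P̄ = F·P·Fᵀ + Q = [621382/7497 179145/833; 179145/833 514169/833]
step 2: y = z − H·x̄ = [5711/153]
step 2: S = H·P̄·Hᵀ + R = [2500522/7497]
step 2: K = P̄·Hᵀ·S⁻¹ = [621382/1250261; 1612305/1250261]
step 2: x' = x̄ + K·y = [485211/1250261, 13628346/1250261]
step 2: P' = (I − K·H)·P̄ = [621382/1250261 1612305/1250261; 1612305/1250261 78238523/1250261]

step 0: x' = [47/81, -259/27], P' = [40/81 -5/27; -5/27 373/9]
step 1: x' = [-80/51, -2059/153], P' = [412/833 3242/2499; 3242/2499 522157/7497]
step 2: x' = [485211/1250261, 13628346/1250261], P' = [621382/1250261 1612305/1250261; 1612305/1250261 78238523/1250261]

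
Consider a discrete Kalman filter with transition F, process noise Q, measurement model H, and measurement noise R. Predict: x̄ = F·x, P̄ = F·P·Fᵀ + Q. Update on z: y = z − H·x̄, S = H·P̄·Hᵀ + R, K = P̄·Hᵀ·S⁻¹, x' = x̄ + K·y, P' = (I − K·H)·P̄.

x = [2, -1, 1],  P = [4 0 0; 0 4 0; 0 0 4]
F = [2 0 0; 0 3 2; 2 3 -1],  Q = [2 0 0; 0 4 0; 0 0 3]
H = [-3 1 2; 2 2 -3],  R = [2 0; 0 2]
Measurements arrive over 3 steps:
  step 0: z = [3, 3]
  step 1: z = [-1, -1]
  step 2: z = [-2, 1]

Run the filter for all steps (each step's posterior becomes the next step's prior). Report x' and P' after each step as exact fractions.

step 0: x̄ = F·x = [4, -1, 0]
step 0: P̄ = F·P·Fᵀ + Q = [18 0 16; 0 56 28; 16 28 59]
step 0: y = z − H·x̄ = [16, -3]
step 0: S = H·P̄·Hᵀ + R = [376 -114; -114 301]
step 0: K = P̄·Hᵀ·S⁻¹ = [-799/10018 -351/5009; 9226/25045 5824/25045; 4838/25045 -5573/25045]
step 0: x' = x̄ + K·y = [14697/5009, 105099/25045, 94127/25045]
step 0: P' = (I − K·H)·P̄ = [77161/5009 54572/5009 88056/5009; 54572/5009 206136/25045 315448/25045; 88056/5009 315448/25045 507534/25045]
step 1: x̄ = F·x = [29394/5009, 503551/25045, 73628/5009]
step 1: P̄ = F·P·Fᵀ + Q = [318662/5009 679656/5009 459964/5009; 679656/5009 7770916/25045 1036956/5009; 459964/5009 1036956/5009 720325/5009]
step 1: y = z − H·x̄ = [-823966/25045, -221667/25045]
step 1: S = H·P̄·Hᵀ + R = [9318896/25045 5861542/25045; 5861542/25045 7292659/25045]
step 1: K = P̄·Hᵀ·S⁻¹ = [107653213/670829630 98567403/335414815; 181471433/335414815 166162866/335414815; 155888436/335414815 66235057/335414815]
step 1: x' = x̄ + K·y = [-674965814/335414815, -697171063/335414815, -784559291/335414815]
step 1: P' = (I − K·H)·P̄ = [2285966279/335414815 1735294378/335414815 2615128836/335414815; 1735294378/335414815 1489993136/335414815 2039416432/335414815; 2615128836/335414815 2039416432/335414815 3058873474/335414815]
step 2: x̄ = F·x = [-1349931628/335414815, -3660631771/335414815, -2656885526/335414815]
step 2: P̄ = F·P·Fᵀ + Q = [9814694746/335414815 20872281612/335414815 14325373712/335414815; 20872281612/335414815 51460088564/335414815 34282722184/335414815; 14325373712/335414815 34282722184/335414815 24745439859/335414815]
step 2: y = z − H·x̄ = [4253778309/335414815, 477177007/67082963]
step 2: S = H·P̄·Hᵀ + R = [79437644864/335414815 6516564698/67082963; 6516564698/67082963 10432004749/67082963]
step 2: K = P̄·Hᵀ·S⁻¹ = [222542812879/1531352084022 200560535045/765676042011; 1216356894652/2297028126033 1081700124016/2297028126033; 10178385532/22742852733 3661564867/22742852733]
step 2: x' = x̄ + K·y = [-487587476497/1531352084022, -1948779228241/2297028126033, -25021219855/22742852733]
step 2: P' = (I − K·H)·P̄ = [1580913327493/255225347337 3597652927316/765676042011 53728266500/7580950911; 3597652927316/765676042011 9369962253388/2297028126033 125948652880/22742852733; 53728266500/7580950911 125948652880/22742852733 188981258342/22742852733]

step 0: x' = [14697/5009, 105099/25045, 94127/25045], P' = [77161/5009 54572/5009 88056/5009; 54572/5009 206136/25045 315448/25045; 88056/5009 315448/25045 507534/25045]
step 1: x' = [-674965814/335414815, -697171063/335414815, -784559291/335414815], P' = [2285966279/335414815 1735294378/335414815 2615128836/335414815; 1735294378/335414815 1489993136/335414815 2039416432/335414815; 2615128836/335414815 2039416432/335414815 3058873474/335414815]
step 2: x' = [-487587476497/1531352084022, -1948779228241/2297028126033, -25021219855/22742852733], P' = [1580913327493/255225347337 3597652927316/765676042011 53728266500/7580950911; 3597652927316/765676042011 9369962253388/2297028126033 125948652880/22742852733; 53728266500/7580950911 125948652880/22742852733 188981258342/22742852733]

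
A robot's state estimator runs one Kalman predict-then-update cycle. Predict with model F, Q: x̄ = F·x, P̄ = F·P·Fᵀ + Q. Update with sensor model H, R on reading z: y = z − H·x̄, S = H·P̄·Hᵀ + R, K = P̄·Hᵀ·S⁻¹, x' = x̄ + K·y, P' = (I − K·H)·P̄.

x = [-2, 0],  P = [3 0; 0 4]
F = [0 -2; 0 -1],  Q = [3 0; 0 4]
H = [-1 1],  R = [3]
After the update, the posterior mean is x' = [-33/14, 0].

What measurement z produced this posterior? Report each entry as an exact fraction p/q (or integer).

z = [3]

x̄ = F·x = [0, 0]
P̄ = F·P·Fᵀ + Q = [19 8; 8 8]
S = H·P̄·Hᵀ + R = [14]
K = P̄·Hᵀ·S⁻¹ = [-11/14; 0]
x' − x̄ = [-33/14, 0] = K·y
y = (KᵀK)⁻¹·Kᵀ·(x' − x̄) = [3]
z = y + H·x̄ = [3] + [0] = [3]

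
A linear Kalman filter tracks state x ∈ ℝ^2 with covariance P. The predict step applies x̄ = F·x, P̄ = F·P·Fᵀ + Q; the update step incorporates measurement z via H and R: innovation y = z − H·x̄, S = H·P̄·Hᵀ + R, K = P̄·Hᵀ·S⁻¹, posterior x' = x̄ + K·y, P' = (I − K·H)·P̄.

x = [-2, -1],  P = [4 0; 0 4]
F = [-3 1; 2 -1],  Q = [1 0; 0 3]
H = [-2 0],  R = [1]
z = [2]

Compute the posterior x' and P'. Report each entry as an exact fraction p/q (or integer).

x̄ = F·x = [5, -3]
P̄ = F·P·Fᵀ + Q = [41 -28; -28 23]
y = z − H·x̄ = [12]
S = H·P̄·Hᵀ + R = [165]
K = P̄·Hᵀ·S⁻¹ = [-82/165; 56/165]
x' = x̄ + K·y = [-53/55, 59/55]
P' = (I − K·H)·P̄ = [41/165 -28/165; -28/165 659/165]

x' = [-53/55, 59/55]
P' = [41/165 -28/165; -28/165 659/165]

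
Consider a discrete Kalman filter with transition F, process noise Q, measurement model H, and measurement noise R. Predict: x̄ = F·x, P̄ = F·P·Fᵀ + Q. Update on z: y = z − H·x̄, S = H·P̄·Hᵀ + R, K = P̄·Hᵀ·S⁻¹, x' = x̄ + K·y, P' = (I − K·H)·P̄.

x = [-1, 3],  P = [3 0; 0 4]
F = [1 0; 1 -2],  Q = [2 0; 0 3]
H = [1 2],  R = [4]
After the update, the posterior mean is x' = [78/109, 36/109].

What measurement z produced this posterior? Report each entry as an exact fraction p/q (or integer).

x̄ = F·x = [-1, -7]
P̄ = F·P·Fᵀ + Q = [5 3; 3 22]
S = H·P̄·Hᵀ + R = [109]
K = P̄·Hᵀ·S⁻¹ = [11/109; 47/109]
x' − x̄ = [187/109, 799/109] = K·y
y = (KᵀK)⁻¹·Kᵀ·(x' − x̄) = [17]
z = y + H·x̄ = [17] + [-15] = [2]

z = [2]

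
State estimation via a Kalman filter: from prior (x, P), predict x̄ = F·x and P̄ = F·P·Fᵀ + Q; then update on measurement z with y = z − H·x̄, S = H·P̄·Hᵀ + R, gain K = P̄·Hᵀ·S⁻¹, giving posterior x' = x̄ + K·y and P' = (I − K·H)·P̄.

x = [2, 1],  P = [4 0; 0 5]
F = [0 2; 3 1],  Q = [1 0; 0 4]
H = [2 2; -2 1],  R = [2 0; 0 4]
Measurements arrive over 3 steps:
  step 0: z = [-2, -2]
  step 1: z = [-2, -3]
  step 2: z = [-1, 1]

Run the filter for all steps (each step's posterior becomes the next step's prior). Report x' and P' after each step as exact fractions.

step 0: x̄ = F·x = [2, 7]
step 0: P̄ = F·P·Fᵀ + Q = [21 10; 10 45]
step 0: y = z − H·x̄ = [-20, -5]
step 0: S = H·P̄·Hᵀ + R = [346 -14; -14 93]
step 0: K = P̄·Hᵀ·S⁻¹ = [2659/15991 -5102/15991; 5290/15991 5095/15991]
step 0: x' = x̄ + K·y = [4312/15991, -19338/15991]
step 0: P' = (I − K·H)·P̄ = [7689/15991 -5030/15991; -5030/15991 10320/15991]
step 1: x̄ = F·x = [-38676/15991, -6402/15991]
step 1: P̄ = F·P·Fᵀ + Q = [57271/15991 -9540/15991; -9540/15991 113305/15991]
step 1: y = z − H·x̄ = [58174/15991, -118923/15991]
step 1: S = H·P̄·Hᵀ + R = [637966/15991 16606/15991; 16606/15991 444513/15991]
step 1: K = P̄·Hᵀ·S⁻¹ = [1391239/8858371 -2524712/8858371; 2815690/8858371 2533015/8858371]
step 1: x' = x̄ + K·y = [2412226/8858371, -12140897/8858371]
step 1: P' = (I − K·H)·P̄ = [3830029/8858371 -2438790/8858371; -2438790/8858371 5254480/8858371]
step 2: x̄ = F·x = [-24281794/8858371, -4904219/8858371]
step 2: P̄ = F·P·Fᵀ + Q = [29876291/8858371 -4123780/8858371; -4123780/8858371 60525485/8858371]
step 2: y = z − H·x̄ = [49513655/8858371, -34800998/8858371]
step 2: S = H·P̄·Hᵀ + R = [346333606/8858371 9793366/8858371; 9793366/8858371 231959253/8858371]
step 2: K = P̄·Hᵀ·S⁻¹ = [30854213/196913657 -55528264/196913657; 1438880530/4529014111 1282046755/4529014111]
step 2: x' = x̄ + K·y = [-149155301/196913657, 498562381/4529014111]
step 2: P' = (I − K·H)·P̄ = [84322423/196913657 -53468210/196913657; -53468210/196913657 2668649360/4529014111]

step 0: x' = [4312/15991, -19338/15991], P' = [7689/15991 -5030/15991; -5030/15991 10320/15991]
step 1: x' = [2412226/8858371, -12140897/8858371], P' = [3830029/8858371 -2438790/8858371; -2438790/8858371 5254480/8858371]
step 2: x' = [-149155301/196913657, 498562381/4529014111], P' = [84322423/196913657 -53468210/196913657; -53468210/196913657 2668649360/4529014111]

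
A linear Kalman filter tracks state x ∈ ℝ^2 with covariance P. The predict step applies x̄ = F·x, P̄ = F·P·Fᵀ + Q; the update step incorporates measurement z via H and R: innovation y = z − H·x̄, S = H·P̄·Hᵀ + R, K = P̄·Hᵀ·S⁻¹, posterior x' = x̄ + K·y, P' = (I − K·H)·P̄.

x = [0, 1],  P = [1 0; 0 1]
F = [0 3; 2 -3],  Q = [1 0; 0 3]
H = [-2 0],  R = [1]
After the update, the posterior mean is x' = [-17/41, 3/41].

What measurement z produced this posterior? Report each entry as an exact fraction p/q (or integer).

x̄ = F·x = [3, -3]
P̄ = F·P·Fᵀ + Q = [10 -9; -9 16]
S = H·P̄·Hᵀ + R = [41]
K = P̄·Hᵀ·S⁻¹ = [-20/41; 18/41]
x' − x̄ = [-140/41, 126/41] = K·y
y = (KᵀK)⁻¹·Kᵀ·(x' − x̄) = [7]
z = y + H·x̄ = [7] + [-6] = [1]

z = [1]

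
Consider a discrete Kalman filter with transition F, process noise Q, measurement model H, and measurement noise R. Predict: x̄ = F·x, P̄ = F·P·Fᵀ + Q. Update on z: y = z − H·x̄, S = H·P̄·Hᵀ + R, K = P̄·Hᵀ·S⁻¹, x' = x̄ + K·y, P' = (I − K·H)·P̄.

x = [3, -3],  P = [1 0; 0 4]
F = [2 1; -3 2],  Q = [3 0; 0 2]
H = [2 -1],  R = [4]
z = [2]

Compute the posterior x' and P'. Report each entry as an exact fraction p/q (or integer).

x̄ = F·x = [3, -15]
P̄ = F·P·Fᵀ + Q = [11 2; 2 27]
y = z − H·x̄ = [-19]
S = H·P̄·Hᵀ + R = [67]
K = P̄·Hᵀ·S⁻¹ = [20/67; -23/67]
x' = x̄ + K·y = [-179/67, -568/67]
P' = (I − K·H)·P̄ = [337/67 594/67; 594/67 1280/67]

x' = [-179/67, -568/67]
P' = [337/67 594/67; 594/67 1280/67]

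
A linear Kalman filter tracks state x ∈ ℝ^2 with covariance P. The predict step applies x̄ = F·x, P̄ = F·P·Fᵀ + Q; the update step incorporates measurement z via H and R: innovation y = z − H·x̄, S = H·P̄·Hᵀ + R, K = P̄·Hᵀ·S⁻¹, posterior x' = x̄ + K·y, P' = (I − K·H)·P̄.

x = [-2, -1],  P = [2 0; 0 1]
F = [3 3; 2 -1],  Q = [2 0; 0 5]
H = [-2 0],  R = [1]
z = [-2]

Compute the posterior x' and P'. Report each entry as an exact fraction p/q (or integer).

x' = [107/117, 1/13]
P' = [29/117 1/13; 1/13 146/13]

x̄ = F·x = [-9, -3]
P̄ = F·P·Fᵀ + Q = [29 9; 9 14]
y = z − H·x̄ = [-20]
S = H·P̄·Hᵀ + R = [117]
K = P̄·Hᵀ·S⁻¹ = [-58/117; -2/13]
x' = x̄ + K·y = [107/117, 1/13]
P' = (I − K·H)·P̄ = [29/117 1/13; 1/13 146/13]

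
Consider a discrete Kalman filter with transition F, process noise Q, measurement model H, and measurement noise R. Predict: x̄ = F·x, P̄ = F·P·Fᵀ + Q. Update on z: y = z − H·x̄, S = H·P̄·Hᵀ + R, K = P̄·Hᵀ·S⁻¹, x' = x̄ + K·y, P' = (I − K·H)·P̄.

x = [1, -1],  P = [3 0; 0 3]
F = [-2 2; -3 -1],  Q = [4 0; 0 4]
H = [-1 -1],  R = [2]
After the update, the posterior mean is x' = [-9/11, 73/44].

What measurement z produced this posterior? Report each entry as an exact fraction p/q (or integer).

x̄ = F·x = [-4, -2]
P̄ = F·P·Fᵀ + Q = [28 12; 12 34]
S = H·P̄·Hᵀ + R = [88]
K = P̄·Hᵀ·S⁻¹ = [-5/11; -23/44]
x' − x̄ = [35/11, 161/44] = K·y
y = (KᵀK)⁻¹·Kᵀ·(x' − x̄) = [-7]
z = y + H·x̄ = [-7] + [6] = [-1]

z = [-1]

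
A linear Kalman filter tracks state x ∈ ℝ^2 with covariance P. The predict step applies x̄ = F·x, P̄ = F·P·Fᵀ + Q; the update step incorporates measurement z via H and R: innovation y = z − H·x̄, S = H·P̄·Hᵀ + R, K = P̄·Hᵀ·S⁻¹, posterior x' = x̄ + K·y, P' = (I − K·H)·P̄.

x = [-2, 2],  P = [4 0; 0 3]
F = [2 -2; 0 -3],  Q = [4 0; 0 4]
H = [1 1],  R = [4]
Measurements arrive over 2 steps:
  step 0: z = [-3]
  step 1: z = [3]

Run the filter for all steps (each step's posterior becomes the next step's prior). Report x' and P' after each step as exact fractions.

step 0: x̄ = F·x = [-8, -6]
step 0: P̄ = F·P·Fᵀ + Q = [32 18; 18 31]
step 0: y = z − H·x̄ = [11]
step 0: S = H·P̄·Hᵀ + R = [103]
step 0: K = P̄·Hᵀ·S⁻¹ = [50/103; 49/103]
step 0: x' = x̄ + K·y = [-274/103, -79/103]
step 0: P' = (I − K·H)·P̄ = [796/103 -596/103; -596/103 792/103]
step 1: x̄ = F·x = [-390/103, 237/103]
step 1: P̄ = F·P·Fᵀ + Q = [11532/103 8328/103; 8328/103 7540/103]
step 1: y = z − H·x̄ = [462/103]
step 1: S = H·P̄·Hᵀ + R = [36140/103]
step 1: K = P̄·Hᵀ·S⁻¹ = [993/1807; 3967/9035]
step 1: x' = x̄ + K·y = [-2388/1807, 38583/9035]
step 1: P' = (I − K·H)·P̄ = [10848/1807 -6876/1807; -6876/1807 50248/9035]

step 0: x' = [-274/103, -79/103], P' = [796/103 -596/103; -596/103 792/103]
step 1: x' = [-2388/1807, 38583/9035], P' = [10848/1807 -6876/1807; -6876/1807 50248/9035]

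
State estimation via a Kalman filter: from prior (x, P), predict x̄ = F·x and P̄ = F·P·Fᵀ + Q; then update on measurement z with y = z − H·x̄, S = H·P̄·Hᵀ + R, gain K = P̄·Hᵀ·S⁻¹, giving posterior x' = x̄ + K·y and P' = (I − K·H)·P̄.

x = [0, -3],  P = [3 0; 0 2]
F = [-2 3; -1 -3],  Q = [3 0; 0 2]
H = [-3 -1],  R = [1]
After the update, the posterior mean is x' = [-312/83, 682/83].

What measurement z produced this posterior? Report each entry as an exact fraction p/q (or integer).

x̄ = F·x = [-9, 9]
P̄ = F·P·Fᵀ + Q = [33 -12; -12 23]
S = H·P̄·Hᵀ + R = [249]
K = P̄·Hᵀ·S⁻¹ = [-29/83; 13/249]
x' − x̄ = [435/83, -65/83] = K·y
y = (KᵀK)⁻¹·Kᵀ·(x' − x̄) = [-15]
z = y + H·x̄ = [-15] + [18] = [3]

z = [3]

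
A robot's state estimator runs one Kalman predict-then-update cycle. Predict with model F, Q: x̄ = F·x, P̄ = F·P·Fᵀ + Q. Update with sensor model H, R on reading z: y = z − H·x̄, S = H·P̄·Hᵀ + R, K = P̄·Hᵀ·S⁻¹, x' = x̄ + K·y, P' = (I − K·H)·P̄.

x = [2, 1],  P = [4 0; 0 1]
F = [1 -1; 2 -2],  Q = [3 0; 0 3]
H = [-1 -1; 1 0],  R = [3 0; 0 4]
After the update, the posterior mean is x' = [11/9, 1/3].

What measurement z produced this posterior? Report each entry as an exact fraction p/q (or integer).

z = [-1, 3]

x̄ = F·x = [1, 2]
P̄ = F·P·Fᵀ + Q = [8 10; 10 23]
S = H·P̄·Hᵀ + R = [54 -18; -18 12]
K = P̄·Hᵀ·S⁻¹ = [-2/9 1/3; -2/3 -1/6]
x' − x̄ = [2/9, -5/3] = K·y
y = (KᵀK)⁻¹·Kᵀ·(x' − x̄) = [2, 2]
z = y + H·x̄ = [2, 2] + [-3, 1] = [-1, 3]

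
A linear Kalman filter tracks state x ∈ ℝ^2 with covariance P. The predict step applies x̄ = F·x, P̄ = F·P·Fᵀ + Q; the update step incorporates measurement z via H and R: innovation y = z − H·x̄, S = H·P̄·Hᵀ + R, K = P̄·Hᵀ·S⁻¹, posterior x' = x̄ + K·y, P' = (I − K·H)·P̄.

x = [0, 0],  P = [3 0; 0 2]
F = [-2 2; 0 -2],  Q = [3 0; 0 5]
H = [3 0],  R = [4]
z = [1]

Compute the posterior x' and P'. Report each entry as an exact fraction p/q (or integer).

x̄ = F·x = [0, 0]
P̄ = F·P·Fᵀ + Q = [23 -8; -8 13]
y = z − H·x̄ = [1]
S = H·P̄·Hᵀ + R = [211]
K = P̄·Hᵀ·S⁻¹ = [69/211; -24/211]
x' = x̄ + K·y = [69/211, -24/211]
P' = (I − K·H)·P̄ = [92/211 -32/211; -32/211 2167/211]

x' = [69/211, -24/211]
P' = [92/211 -32/211; -32/211 2167/211]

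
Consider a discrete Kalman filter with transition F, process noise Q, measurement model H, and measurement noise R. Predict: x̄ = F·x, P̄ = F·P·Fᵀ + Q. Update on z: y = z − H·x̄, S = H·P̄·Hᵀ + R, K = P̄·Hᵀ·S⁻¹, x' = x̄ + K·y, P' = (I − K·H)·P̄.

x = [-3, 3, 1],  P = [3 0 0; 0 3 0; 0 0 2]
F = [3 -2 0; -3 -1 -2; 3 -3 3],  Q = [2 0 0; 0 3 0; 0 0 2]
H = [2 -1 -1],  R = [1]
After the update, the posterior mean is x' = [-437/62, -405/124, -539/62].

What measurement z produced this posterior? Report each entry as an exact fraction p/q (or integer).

x̄ = F·x = [-15, 4, -15]
P̄ = F·P·Fᵀ + Q = [41 -21 45; -21 41 -30; 45 -30 74]
S = H·P̄·Hᵀ + R = [124]
K = P̄·Hᵀ·S⁻¹ = [29/62; -53/124; 23/62]
x' − x̄ = [493/62, -901/124, 391/62] = K·y
y = (KᵀK)⁻¹·Kᵀ·(x' − x̄) = [17]
z = y + H·x̄ = [17] + [-19] = [-2]

z = [-2]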